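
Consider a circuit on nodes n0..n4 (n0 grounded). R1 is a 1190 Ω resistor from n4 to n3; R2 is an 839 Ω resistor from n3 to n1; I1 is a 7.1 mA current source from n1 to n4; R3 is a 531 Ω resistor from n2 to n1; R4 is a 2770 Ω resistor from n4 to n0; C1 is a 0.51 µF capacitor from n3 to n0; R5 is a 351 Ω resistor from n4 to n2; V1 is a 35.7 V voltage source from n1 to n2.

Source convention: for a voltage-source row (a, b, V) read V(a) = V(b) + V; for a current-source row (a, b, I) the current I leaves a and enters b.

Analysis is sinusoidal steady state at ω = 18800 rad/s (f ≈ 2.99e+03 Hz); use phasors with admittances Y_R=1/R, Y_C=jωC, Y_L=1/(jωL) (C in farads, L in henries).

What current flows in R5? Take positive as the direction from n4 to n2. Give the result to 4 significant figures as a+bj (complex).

Element admittances at ω=18800 rad/s:
  Y(R1) = 0.0008403+0.000j S between n4,n3
  Y(R2) = 0.001192+0.000j S between n3,n1
  I1: injects 0.0071 A into n4 (from n1)
  Y(R3) = 0.001883+0.000j S between n2,n1
  Y(R4) = 0.0003610+0.000j S between n4,n0
  Y(C1) = 0.000+0.009588j S between n3,n0
  Y(R5) = 0.002849+0.000j S between n4,n2
  V1: constraint V(n1)−V(n2) = 35.7
Assemble and solve the 5×5 MNA system:
  V(n1)=13.79-0.4500j  V(n2)=-21.91-0.4500j  V(n3)=0.01594-0.5141j  V(n4)=-13.65-0.4232j
  i(V1)=-0.09075-7.640e-05j

0.02352+7.640e-05j A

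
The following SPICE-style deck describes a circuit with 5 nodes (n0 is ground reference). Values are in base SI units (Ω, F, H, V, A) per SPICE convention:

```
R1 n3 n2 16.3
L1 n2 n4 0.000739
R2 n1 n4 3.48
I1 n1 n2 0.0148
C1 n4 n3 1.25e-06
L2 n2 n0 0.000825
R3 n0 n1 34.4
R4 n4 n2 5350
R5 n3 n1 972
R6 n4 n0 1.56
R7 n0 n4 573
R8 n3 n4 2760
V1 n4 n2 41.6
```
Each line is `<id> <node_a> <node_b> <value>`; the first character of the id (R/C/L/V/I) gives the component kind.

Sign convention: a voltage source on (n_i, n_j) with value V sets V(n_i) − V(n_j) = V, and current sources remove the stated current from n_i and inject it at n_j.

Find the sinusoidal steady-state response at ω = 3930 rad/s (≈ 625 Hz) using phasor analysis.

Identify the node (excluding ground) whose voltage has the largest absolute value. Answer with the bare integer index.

Apply KCL at each of the 4 non-ground nodes and solve the resulting linear system.
Node n1: branches {R2, I1, R3, R5} → V_1 = 6.450-14.35j
Node n2: branches {R1, L1, I1, L2, R4, V1} → V_2 = -34.30-15.81j
Node n3: branches {R1, C1, R5, R8} → V_3 = -33.15-12.62j
Node n4: branches {L1, R2, C1, R4, R6, R7, R8, V1} → V_4 = 7.295-15.81j
Source currents: i(V1)=-4.970+24.71j

2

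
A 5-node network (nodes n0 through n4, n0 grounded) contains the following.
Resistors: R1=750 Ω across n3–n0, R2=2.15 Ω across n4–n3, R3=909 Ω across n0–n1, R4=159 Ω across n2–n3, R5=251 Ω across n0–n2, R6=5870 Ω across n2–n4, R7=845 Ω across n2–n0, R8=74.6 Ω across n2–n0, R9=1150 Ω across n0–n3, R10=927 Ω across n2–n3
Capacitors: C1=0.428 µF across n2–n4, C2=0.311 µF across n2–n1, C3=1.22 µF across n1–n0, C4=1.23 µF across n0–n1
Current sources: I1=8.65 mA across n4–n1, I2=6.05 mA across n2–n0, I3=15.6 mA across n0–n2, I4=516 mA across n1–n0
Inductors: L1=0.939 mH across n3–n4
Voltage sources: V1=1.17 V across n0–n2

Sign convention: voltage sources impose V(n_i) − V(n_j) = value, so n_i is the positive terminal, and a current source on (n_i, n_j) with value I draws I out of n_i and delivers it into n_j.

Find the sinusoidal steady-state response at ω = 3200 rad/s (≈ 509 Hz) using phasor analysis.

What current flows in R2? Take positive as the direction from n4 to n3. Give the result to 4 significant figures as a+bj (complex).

-0.005976-0.003434j A

MNA unknowns: 4 node voltages V₁..V_4 plus 1 source current (V1)
R1: Y=0.001333+0.000j on G[3,0]
R2: Y=0.4651+0.000j on G[4,3]
C1: Y=0.000+0.001370j on G[2,4]
C2: Y=0.000+0.0009952j on G[2,1]
R3: Y=0.001100+0.000j on G[0,1]
R4: Y=0.006289+0.000j on G[2,3]
R5: Y=0.003984+0.000j on G[0,2]
I1: z[4]−=0.00865, z[1]+=0.00865
I2: z[2]−=0.00605, z[0]+=0.00605
C3: Y=0.000+0.003904j on G[1,0]
R6: Y=0.0001704+0.000j on G[2,4]
R7: Y=0.001183+0.000j on G[2,0]
L1: Y=0.000-0.3328j on G[3,4]
I3: z[0]−=0.0156, z[2]+=0.0156
C4: Y=0.000+0.003936j on G[0,1]
I4: z[1]−=0.516, z[0]+=0.516
R8: Y=0.01340+0.000j on G[2,0]
R9: Y=0.0008696+0.000j on G[0,3]
R10: Y=0.001079+0.000j on G[2,3]
V1: row V0−V2=1.17, i_V1 at 0,2
solve → V1=-7.171+56.53j, V2=-1.170+0.000j, V3=-1.782+0.08796j, V4=-1.795+0.08057j
aux → i_V1=0.02970+0.006166j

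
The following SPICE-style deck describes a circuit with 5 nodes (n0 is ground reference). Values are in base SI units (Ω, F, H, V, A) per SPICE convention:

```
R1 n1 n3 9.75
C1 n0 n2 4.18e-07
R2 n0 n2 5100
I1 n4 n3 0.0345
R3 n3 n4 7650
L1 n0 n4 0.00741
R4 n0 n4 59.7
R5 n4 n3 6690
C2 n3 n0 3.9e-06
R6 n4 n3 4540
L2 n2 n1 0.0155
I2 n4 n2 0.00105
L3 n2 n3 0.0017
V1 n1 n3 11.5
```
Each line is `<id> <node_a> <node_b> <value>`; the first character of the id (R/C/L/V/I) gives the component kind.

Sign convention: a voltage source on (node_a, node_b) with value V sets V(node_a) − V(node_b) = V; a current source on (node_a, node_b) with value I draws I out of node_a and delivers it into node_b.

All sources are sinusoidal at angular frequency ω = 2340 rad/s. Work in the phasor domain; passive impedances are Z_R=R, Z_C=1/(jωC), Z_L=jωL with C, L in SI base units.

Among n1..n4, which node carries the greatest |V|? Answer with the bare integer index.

1

MNA unknowns: 4 node voltages V₁..V_4 plus 1 source current (V1)
R1: Y=0.1026+0.000j on G[1,3]
C1: Y=0.000+0.0009781j on G[0,2]
R2: Y=0.0001961+0.000j on G[0,2]
I1: z[4]−=0.0345, z[3]+=0.0345
R3: Y=0.0001307+0.000j on G[3,4]
L1: Y=0.000-0.05767j on G[0,4]
R4: Y=0.01675+0.000j on G[0,4]
R5: Y=0.0001495+0.000j on G[4,3]
C2: Y=0.000+0.009126j on G[3,0]
R6: Y=0.0002203+0.000j on G[4,3]
L2: Y=0.000-0.02757j on G[2,1]
I2: z[4]−=0.00105, z[2]+=0.00105
L3: Y=0.000-0.2514j on G[2,3]
V1: row V1−V3=11.5, i_V1 at 1,3
solve → V1=11.60-3.481j, V2=1.240-3.491j, V3=0.1016-3.481j, V4=-0.1413-0.5733j
aux → i_V1=-1.180+0.2857j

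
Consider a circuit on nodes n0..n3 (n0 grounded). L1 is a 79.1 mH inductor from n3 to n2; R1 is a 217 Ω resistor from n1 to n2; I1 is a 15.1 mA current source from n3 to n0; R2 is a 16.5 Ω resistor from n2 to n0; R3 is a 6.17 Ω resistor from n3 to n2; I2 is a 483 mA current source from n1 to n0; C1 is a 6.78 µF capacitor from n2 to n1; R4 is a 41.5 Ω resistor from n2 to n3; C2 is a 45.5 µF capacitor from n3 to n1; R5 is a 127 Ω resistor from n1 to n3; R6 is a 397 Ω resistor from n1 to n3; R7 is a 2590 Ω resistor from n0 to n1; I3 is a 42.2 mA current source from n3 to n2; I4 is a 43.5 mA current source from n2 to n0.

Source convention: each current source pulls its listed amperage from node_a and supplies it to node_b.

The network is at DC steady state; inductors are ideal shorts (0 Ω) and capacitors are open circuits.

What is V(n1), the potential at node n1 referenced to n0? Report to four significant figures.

Apply KCL at each of the 3 non-ground nodes and solve the resulting linear system.
Node n1: branches {R1, I2, C1, C2, R5, R6, R7} → V_1 = -39.85
Node n2: branches {L1, R1, R2, R3, C1, R4, I3, I4} → V_2 = -8.683
Node n3: branches {L1, I1, R3, R4, C2, R5, R6, I3} → V_3 = -8.683
Source currents: i(L1)=-0.3813

-39.85 V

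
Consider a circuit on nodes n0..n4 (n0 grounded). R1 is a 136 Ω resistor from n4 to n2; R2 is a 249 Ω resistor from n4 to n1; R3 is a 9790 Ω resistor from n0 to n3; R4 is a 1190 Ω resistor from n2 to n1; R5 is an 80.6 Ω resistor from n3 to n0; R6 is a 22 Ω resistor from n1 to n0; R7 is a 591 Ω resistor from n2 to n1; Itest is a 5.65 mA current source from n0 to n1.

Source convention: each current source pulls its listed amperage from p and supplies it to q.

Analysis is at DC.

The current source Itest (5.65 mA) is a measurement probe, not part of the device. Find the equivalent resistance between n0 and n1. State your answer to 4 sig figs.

R_eq = 22.00 Ω

Apply KCL at each of the 4 non-ground nodes and solve the resulting linear system.
Node n1: branches {R2, R4, R6, R7, Itest} → V_1 = 0.1243
Node n2: branches {R1, R4, R7} → V_2 = 0.1243
Node n3: branches {R3, R5} → V_3 = 0.000
Node n4: branches {R1, R2} → V_4 = 0.1243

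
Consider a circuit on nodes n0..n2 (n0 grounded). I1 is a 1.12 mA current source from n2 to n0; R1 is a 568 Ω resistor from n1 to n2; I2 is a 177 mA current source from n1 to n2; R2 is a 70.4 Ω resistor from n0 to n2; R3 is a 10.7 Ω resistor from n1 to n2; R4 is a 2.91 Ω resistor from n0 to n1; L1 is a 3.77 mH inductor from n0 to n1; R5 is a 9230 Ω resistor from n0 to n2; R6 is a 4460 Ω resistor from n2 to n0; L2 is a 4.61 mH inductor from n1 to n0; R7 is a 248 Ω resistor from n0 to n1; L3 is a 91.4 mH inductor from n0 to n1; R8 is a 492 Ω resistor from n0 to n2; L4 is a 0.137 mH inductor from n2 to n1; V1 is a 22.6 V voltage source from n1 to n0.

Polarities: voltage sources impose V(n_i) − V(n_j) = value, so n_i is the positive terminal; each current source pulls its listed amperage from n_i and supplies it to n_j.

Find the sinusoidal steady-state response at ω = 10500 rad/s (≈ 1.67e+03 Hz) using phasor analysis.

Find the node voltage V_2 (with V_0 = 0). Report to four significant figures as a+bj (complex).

MNA unknowns: 2 node voltages V₁..V_2 plus 1 source current (V1)
I1: z[2]−=0.00112, z[0]+=0.00112
R1: Y=0.001761+0.000j on G[1,2]
I2: z[1]−=0.177, z[2]+=0.177
R2: Y=0.01420+0.000j on G[0,2]
R3: Y=0.09346+0.000j on G[1,2]
R4: Y=0.3436+0.000j on G[0,1]
L1: Y=0.000-0.02526j on G[0,1]
R5: Y=0.0001083+0.000j on G[0,2]
R6: Y=0.0002242+0.000j on G[2,0]
L2: Y=0.000-0.02066j on G[1,0]
R7: Y=0.004032+0.000j on G[0,1]
L3: Y=0.000-0.001042j on G[0,1]
R8: Y=0.002033+0.000j on G[0,2]
L4: Y=0.000-0.6952j on G[2,1]
V1: row V1−V0=22.6, i_V1 at 1,0
solve → V1=22.60+0.000j, V2=22.56-0.2785j
aux → i_V1=-8.232+1.066j

22.56-0.2785j V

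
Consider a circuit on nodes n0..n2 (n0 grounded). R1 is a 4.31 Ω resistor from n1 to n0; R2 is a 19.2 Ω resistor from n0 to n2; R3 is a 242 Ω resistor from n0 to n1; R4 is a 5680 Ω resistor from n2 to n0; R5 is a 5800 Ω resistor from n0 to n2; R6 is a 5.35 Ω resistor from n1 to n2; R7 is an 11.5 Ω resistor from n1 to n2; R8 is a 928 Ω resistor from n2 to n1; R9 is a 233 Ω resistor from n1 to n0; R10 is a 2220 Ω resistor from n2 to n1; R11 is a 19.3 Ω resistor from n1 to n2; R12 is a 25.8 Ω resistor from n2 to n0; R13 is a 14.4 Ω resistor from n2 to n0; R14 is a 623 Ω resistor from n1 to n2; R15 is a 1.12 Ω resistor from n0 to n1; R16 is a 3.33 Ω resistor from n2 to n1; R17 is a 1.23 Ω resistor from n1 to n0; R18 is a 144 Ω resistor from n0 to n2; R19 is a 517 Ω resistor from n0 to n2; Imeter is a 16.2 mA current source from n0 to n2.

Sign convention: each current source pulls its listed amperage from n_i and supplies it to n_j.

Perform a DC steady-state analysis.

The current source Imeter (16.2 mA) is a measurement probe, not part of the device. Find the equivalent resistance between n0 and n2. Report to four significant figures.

Element admittances at DC:
  Y(R1) = 0.2320 S between n1,n0
  Y(R2) = 0.05208 S between n0,n2
  Y(R3) = 0.004132 S between n0,n1
  Y(R4) = 0.0001761 S between n2,n0
  Y(R5) = 0.0001724 S between n0,n2
  Y(R6) = 0.1869 S between n1,n2
  Y(R7) = 0.08696 S between n1,n2
  Y(R8) = 0.001078 S between n2,n1
  Y(R9) = 0.004292 S between n1,n0
  Y(R10) = 0.0004505 S between n2,n1
  Y(R11) = 0.05181 S between n1,n2
  Y(R12) = 0.03876 S between n2,n0
  Y(R13) = 0.06944 S between n2,n0
  Y(R14) = 0.001605 S between n1,n2
  Y(R15) = 0.8929 S between n0,n1
  Y(R16) = 0.3003 S between n2,n1
  Y(R17) = 0.8130 S between n1,n0
  Y(R18) = 0.006944 S between n0,n2
  Y(R19) = 0.001934 S between n0,n2
  Imeter: injects 0.0162 A into n2 (from n0)
Assemble and solve the 2×2 MNA system:
  V(n1)=0.006136  V(n2)=0.02512

R_eq = 1.550 Ω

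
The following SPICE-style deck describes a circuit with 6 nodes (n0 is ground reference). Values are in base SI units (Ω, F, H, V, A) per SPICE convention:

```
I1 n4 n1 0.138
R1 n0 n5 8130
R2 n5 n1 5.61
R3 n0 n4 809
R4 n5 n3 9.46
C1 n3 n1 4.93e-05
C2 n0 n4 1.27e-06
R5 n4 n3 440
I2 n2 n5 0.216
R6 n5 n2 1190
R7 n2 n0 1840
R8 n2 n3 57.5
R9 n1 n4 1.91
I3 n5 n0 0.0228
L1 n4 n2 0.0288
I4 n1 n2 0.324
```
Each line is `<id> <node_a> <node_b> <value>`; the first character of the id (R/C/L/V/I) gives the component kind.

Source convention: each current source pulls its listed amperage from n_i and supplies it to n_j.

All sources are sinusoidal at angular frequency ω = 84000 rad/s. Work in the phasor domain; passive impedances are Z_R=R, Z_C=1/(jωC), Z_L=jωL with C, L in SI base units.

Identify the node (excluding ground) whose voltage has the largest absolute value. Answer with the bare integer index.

2

Element admittances at ω=84000 rad/s:
  I1: injects 0.138 A into n1 (from n4)
  Y(R1) = 0.0001230+0.000j S between n0,n5
  Y(R2) = 0.1783+0.000j S between n5,n1
  Y(R3) = 0.001236+0.000j S between n0,n4
  Y(R4) = 0.1057+0.000j S between n5,n3
  Y(C1) = 0.000+4.141j S between n3,n1
  Y(C2) = 0.000+0.1067j S between n0,n4
  Y(R5) = 0.002273+0.000j S between n4,n3
  I2: injects 0.216 A into n5 (from n2)
  Y(R6) = 0.0008403+0.000j S between n5,n2
  Y(R7) = 0.0005435+0.000j S between n2,n0
  Y(R8) = 0.01739+0.000j S between n2,n3
  Y(R9) = 0.5236+0.000j S between n1,n4
  I3: injects 0.0228 A into n0 (from n5)
  Y(L1) = 0.000-0.0004134j S between n4,n2
  I4: injects 0.324 A into n2 (from n1)
Assemble and solve the 5×5 MNA system:
  V(n1)=0.2078+0.2497j  V(n2)=5.984+0.3349j  V(n3)=0.2090+0.2078j  V(n4)=-0.004817+0.2452j  V(n5)=0.9033+0.2343j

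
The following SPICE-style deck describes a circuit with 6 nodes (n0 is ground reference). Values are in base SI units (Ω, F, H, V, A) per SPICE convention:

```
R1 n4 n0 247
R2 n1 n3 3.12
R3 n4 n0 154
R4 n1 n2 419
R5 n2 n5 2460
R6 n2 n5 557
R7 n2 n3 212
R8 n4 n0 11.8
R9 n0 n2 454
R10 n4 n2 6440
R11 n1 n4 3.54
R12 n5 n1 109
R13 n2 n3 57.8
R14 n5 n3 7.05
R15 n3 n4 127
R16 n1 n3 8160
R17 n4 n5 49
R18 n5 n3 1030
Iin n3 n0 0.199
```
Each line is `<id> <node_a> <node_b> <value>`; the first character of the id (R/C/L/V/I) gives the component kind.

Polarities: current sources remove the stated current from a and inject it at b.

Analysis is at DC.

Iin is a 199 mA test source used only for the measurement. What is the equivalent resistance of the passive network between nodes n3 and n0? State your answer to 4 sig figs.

MNA unknowns: 5 node voltages V₁..V_5
R1: Y=0.004049 on G[4,0]
R2: Y=0.3205 on G[1,3]
R3: Y=0.006494 on G[4,0]
R4: Y=0.002387 on G[1,2]
R5: Y=0.0004065 on G[2,5]
R6: Y=0.001795 on G[2,5]
R7: Y=0.004717 on G[2,3]
R8: Y=0.08475 on G[4,0]
R9: Y=0.002203 on G[0,2]
R10: Y=0.0001553 on G[4,2]
R11: Y=0.2825 on G[1,4]
R12: Y=0.009174 on G[5,1]
R13: Y=0.01730 on G[2,3]
R14: Y=0.1418 on G[5,3]
R15: Y=0.007874 on G[3,4]
R16: Y=0.0001225 on G[1,3]
R17: Y=0.02041 on G[4,5]
R18: Y=0.0009709 on G[5,3]
Iin: z[3]−=0.199, z[0]+=0.199
solve → V1=-2.608, V2=-2.815, V3=-3.111, V4=-2.023, V5=-2.954

R_eq = 15.63 Ω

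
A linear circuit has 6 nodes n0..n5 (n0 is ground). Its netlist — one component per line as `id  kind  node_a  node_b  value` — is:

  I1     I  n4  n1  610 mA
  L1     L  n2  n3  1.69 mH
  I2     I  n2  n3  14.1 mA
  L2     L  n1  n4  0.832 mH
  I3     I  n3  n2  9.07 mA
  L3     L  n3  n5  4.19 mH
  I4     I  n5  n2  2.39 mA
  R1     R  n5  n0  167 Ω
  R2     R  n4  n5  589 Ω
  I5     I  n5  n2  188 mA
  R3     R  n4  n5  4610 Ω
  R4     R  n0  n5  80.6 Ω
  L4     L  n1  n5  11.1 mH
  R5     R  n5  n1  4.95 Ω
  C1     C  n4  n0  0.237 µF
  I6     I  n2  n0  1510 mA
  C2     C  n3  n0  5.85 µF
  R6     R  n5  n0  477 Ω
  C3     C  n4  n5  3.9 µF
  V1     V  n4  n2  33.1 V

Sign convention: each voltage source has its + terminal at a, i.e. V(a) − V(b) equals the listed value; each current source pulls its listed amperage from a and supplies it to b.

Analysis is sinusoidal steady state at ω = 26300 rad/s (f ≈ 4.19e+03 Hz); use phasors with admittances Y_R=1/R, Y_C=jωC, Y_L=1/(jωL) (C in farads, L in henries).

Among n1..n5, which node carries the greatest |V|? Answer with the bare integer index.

2

Apply KCL at each of the 5 non-ground nodes and solve the resulting linear system.
Node n1: branches {I1, L2, L4, R5} → V_1 = 12.50-50.66j
Node n2: branches {L1, I2, I3, I4, I5, I6, V1} → V_2 = -48.10-47.47j
Node n3: branches {L1, I2, I3, L3, C2} → V_3 = 8.192+12.92j
Node n4: branches {I1, L2, R2, R3, C1, C3, V1} → V_4 = -15.00-47.47j
Node n5: branches {L3, I4, R1, R2, I5, R3, R4, L4, R5, R6, C3} → V_5 = 8.866-56.95j
Source currents: i(V1)=-0.03395+1.267j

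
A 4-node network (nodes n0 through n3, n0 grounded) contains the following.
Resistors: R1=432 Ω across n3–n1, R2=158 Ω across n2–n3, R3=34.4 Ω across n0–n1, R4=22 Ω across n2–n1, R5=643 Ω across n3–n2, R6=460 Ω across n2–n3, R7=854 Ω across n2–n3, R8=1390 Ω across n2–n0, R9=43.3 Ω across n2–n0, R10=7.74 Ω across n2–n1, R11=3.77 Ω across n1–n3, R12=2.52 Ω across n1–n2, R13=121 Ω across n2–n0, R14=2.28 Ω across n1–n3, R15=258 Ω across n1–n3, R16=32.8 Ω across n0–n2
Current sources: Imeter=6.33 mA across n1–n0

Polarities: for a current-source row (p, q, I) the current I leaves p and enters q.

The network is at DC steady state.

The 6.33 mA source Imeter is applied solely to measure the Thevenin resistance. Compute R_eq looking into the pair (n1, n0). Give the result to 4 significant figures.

R_eq = 11.69 Ω

Apply KCL at each of the 3 non-ground nodes and solve the resulting linear system.
Node n1: branches {R1, R3, R4, R10, R11, R12, R14, R15, Imeter} → V_1 = -0.07398
Node n2: branches {R2, R4, R5, R6, R7, R8, R9, R10, R12, R13, R16} → V_2 = -0.06680
Node n3: branches {R1, R2, R5, R6, R7, R11, R14, R15} → V_3 = -0.07386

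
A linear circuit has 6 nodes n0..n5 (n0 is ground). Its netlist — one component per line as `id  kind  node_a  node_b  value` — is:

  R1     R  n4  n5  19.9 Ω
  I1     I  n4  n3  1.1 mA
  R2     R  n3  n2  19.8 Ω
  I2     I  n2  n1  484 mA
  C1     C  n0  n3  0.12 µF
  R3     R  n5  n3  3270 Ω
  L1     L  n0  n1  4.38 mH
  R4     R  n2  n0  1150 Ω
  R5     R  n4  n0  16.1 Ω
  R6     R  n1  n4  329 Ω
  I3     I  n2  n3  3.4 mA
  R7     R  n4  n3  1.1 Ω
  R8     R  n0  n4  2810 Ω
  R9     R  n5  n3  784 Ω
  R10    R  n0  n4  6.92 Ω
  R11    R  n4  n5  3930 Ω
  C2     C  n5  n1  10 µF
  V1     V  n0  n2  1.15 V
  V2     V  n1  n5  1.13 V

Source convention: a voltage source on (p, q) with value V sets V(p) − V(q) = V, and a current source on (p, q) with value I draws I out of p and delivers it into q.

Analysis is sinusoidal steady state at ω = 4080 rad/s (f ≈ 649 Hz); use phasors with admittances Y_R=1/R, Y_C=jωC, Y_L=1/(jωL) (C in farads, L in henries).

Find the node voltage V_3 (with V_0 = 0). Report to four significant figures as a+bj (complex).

Apply KCL at each of the 5 non-ground nodes and solve the resulting linear system.
Node n1: branches {I2, L1, R6, C2, V2} → V_1 = 4.574+5.644j
Node n2: branches {R2, I2, R4, I3, V1} → V_2 = -1.150+0.000j
Node n3: branches {I1, R2, C1, R3, I3, R7, R9} → V_3 = 0.3829+0.9569j
Node n4: branches {R1, I1, R5, R6, R7, R8, R10, R11} → V_4 = 0.4572+1.002j
Node n5: branches {R1, R3, R9, R11, C2, V2} → V_5 = 3.444+5.644j
Source currents: i(V1)=0.4090-0.04833j, i(V2)=0.1557+0.1957j

0.3829+0.9569j V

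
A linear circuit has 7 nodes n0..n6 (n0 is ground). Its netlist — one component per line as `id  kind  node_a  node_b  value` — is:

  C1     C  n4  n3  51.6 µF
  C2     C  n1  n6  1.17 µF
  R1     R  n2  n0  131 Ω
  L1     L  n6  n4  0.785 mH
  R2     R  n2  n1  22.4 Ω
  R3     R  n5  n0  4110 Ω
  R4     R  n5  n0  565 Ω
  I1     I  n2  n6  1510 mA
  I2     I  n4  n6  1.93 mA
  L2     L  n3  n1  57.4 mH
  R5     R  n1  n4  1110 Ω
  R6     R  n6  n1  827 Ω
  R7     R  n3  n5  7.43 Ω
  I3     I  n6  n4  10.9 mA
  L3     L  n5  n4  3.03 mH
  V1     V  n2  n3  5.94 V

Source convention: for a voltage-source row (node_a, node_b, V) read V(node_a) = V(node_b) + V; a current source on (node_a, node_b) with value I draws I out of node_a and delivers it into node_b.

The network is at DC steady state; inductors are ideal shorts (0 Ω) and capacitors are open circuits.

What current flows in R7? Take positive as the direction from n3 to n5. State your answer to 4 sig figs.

-1.479 A

Element admittances at DC:
  Y(C1) = 0.000 S between n4,n3
  Y(C2) = 0.000 S between n1,n6
  Y(R1) = 0.007634 S between n2,n0
  L1: short n6↔n4 (DC inductor)
  Y(R2) = 0.04464 S between n2,n1
  Y(R3) = 0.0002433 S between n5,n0
  Y(R4) = 0.001770 S between n5,n0
  I1: injects 1.51 A into n6 (from n2)
  I2: injects 0.00193 A into n6 (from n4)
  L2: short n3↔n1 (DC inductor)
  Y(R5) = 0.0009009 S between n1,n4
  Y(R6) = 0.001209 S between n6,n1
  Y(R7) = 0.1346 S between n3,n5
  I3: injects 0.0109 A into n4 (from n6)
  L3: short n5↔n4 (DC inductor)
  V1: constraint V(n2)−V(n3) = 5.94
Assemble and solve the 10×10 MNA system:
  V(n1)=-6.993  V(n2)=-1.053  V(n3)=-6.993  V(n4)=3.994  V(n5)=3.994  V(n6)=3.994
  i(L1)=1.488  i(L2)=-0.2884  i(L3)=-1.487  i(V1)=-1.767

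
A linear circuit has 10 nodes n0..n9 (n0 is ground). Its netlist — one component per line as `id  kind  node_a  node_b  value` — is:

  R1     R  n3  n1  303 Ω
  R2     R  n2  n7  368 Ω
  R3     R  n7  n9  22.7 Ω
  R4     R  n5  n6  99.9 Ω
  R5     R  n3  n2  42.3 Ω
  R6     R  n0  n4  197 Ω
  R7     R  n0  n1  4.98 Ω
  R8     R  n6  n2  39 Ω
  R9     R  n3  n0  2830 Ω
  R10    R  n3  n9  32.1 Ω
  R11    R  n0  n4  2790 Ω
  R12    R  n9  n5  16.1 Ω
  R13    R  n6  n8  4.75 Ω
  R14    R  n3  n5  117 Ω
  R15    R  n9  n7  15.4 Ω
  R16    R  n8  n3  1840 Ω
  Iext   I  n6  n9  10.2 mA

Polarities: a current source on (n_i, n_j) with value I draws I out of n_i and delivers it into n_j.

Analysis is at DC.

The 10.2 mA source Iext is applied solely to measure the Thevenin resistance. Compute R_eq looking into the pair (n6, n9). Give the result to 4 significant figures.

R_eq = 52.86 Ω

MNA unknowns: 9 node voltages V₁..V_9
R1: Y=0.003300 on G[3,1]
R2: Y=0.002717 on G[2,7]
R3: Y=0.04405 on G[7,9]
R4: Y=0.01001 on G[5,6]
R5: Y=0.02364 on G[3,2]
R6: Y=0.005076 on G[0,4]
R7: Y=0.2008 on G[0,1]
R8: Y=0.02564 on G[6,2]
R9: Y=0.0003534 on G[3,0]
R10: Y=0.03115 on G[3,9]
R11: Y=0.0003584 on G[0,4]
R12: Y=0.06211 on G[9,5]
R13: Y=0.2105 on G[6,8]
R14: Y=0.008547 on G[3,5]
R15: Y=0.06494 on G[9,7]
R16: Y=0.0005435 on G[8,3]
Iext: z[6]−=0.0102, z[9]+=0.0102
solve → V1=0.000, V2=-0.1915, V3=0.000, V4=0.000, V5=0.05565, V6=-0.4021, V7=0.1291, V8=-0.4011, V9=0.1371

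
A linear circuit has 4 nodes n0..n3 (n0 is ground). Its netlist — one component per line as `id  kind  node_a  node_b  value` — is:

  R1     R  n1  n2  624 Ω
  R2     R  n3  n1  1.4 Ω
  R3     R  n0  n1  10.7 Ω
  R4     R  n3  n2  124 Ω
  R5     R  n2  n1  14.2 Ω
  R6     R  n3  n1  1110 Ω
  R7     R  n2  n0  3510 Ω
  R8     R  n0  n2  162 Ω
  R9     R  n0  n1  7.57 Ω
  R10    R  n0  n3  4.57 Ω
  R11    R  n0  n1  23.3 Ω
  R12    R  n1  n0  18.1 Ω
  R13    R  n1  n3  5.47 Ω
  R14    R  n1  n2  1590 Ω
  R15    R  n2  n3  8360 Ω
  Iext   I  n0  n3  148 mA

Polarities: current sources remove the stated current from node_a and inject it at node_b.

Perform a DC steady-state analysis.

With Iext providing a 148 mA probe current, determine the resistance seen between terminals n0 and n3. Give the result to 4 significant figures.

Element admittances at DC:
  Y(R1) = 0.001603 S between n1,n2
  Y(R2) = 0.7143 S between n3,n1
  Y(R3) = 0.09346 S between n0,n1
  Y(R4) = 0.008065 S between n3,n2
  Y(R5) = 0.07042 S between n2,n1
  Y(R6) = 0.0009009 S between n3,n1
  Y(R7) = 0.0002849 S between n2,n0
  Y(R8) = 0.006173 S between n0,n2
  Y(R9) = 0.1321 S between n0,n1
  Y(R10) = 0.2188 S between n0,n3
  Y(R11) = 0.04292 S between n0,n1
  Y(R12) = 0.05525 S between n1,n0
  Y(R13) = 0.1828 S between n1,n3
  Y(R14) = 0.0006289 S between n1,n2
  Y(R15) = 0.0001196 S between n2,n3
  Iext: injects 0.148 A into n3 (from n0)
Assemble and solve the 3×3 MNA system:
  V(n1)=0.2355  V(n2)=0.2262  V(n3)=0.3212

R_eq = 2.170 Ω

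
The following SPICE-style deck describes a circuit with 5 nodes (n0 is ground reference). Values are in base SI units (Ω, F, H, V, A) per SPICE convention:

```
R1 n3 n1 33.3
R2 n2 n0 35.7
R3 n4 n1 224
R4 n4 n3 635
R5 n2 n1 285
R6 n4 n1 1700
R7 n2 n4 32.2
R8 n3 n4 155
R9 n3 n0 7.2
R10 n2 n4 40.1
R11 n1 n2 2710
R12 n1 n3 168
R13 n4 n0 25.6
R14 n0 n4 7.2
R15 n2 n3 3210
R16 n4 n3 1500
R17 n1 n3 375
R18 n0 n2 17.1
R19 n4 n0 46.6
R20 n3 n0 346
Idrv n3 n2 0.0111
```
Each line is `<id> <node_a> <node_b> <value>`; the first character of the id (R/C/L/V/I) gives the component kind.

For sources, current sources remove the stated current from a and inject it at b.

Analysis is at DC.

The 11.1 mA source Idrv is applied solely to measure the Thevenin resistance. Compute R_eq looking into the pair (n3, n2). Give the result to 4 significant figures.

MNA unknowns: 4 node voltages V₁..V_4
R1: Y=0.03003 on G[3,1]
R2: Y=0.02801 on G[2,0]
R3: Y=0.004464 on G[4,1]
R4: Y=0.001575 on G[4,3]
R5: Y=0.003509 on G[2,1]
R6: Y=0.0005882 on G[4,1]
R7: Y=0.03106 on G[2,4]
R8: Y=0.006452 on G[3,4]
R9: Y=0.1389 on G[3,0]
R10: Y=0.02494 on G[2,4]
R11: Y=0.0003690 on G[1,2]
R12: Y=0.005952 on G[1,3]
R13: Y=0.03906 on G[4,0]
R14: Y=0.1389 on G[0,4]
R15: Y=0.0003115 on G[2,3]
R16: Y=0.0006667 on G[4,3]
R17: Y=0.002667 on G[1,3]
R18: Y=0.05848 on G[0,2]
R19: Y=0.02146 on G[4,0]
R20: Y=0.002890 on G[3,0]
Idrv: z[3]−=0.0111, z[2]+=0.0111
solve → V1=-0.04685, V2=0.07944, V3=-0.06741, V4=0.01347

R_eq = 13.23 Ω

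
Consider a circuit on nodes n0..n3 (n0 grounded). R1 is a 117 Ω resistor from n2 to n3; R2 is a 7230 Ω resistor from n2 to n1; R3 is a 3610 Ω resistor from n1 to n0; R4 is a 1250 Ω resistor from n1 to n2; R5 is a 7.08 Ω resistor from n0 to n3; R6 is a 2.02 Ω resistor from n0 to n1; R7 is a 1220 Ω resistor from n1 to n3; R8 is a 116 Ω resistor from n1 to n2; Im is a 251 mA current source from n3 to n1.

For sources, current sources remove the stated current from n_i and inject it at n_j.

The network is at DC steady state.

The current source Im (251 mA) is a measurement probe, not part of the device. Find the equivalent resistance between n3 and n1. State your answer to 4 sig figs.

R_eq = 8.678 Ω

MNA unknowns: 3 node voltages V₁..V_3
R1: Y=0.008547 on G[2,3]
R2: Y=0.0001383 on G[2,1]
R3: Y=0.0002770 on G[1,0]
R4: Y=0.0008000 on G[1,2]
R5: Y=0.1412 on G[0,3]
R6: Y=0.4950 on G[0,1]
R7: Y=0.0008197 on G[1,3]
R8: Y=0.008621 on G[1,2]
Im: z[3]−=0.251, z[1]+=0.251
solve → V1=0.4833, V2=-0.5449, V3=-1.695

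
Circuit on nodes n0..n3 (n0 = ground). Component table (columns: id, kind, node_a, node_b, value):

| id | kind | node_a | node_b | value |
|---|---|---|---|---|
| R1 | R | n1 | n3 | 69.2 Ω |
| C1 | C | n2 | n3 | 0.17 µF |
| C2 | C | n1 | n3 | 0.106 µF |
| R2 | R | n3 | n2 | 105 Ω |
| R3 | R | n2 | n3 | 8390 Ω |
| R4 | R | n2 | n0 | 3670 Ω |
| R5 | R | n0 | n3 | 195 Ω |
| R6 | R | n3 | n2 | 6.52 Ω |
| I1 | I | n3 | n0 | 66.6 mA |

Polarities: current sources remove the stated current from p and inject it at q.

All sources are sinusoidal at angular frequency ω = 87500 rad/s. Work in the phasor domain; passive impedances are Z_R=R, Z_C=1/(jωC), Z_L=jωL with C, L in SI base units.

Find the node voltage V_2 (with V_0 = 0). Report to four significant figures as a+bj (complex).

MNA unknowns: 3 node voltages V₁..V_3
R1: Y=0.01445+0.000j on G[1,3]
C1: Y=0.000+0.01487j on G[2,3]
C2: Y=0.000+0.009275j on G[1,3]
R2: Y=0.009524+0.000j on G[3,2]
R3: Y=0.0001192+0.000j on G[2,3]
R4: Y=0.0002725+0.000j on G[2,0]
R5: Y=0.005128+0.000j on G[0,3]
R6: Y=0.1534+0.000j on G[3,2]
I1: z[3]−=0.0666, z[0]+=0.0666
solve → V1=-12.33+9.381e-05j, V2=-12.31-0.001766j, V3=-12.33+9.381e-05j

-12.31-0.001766j V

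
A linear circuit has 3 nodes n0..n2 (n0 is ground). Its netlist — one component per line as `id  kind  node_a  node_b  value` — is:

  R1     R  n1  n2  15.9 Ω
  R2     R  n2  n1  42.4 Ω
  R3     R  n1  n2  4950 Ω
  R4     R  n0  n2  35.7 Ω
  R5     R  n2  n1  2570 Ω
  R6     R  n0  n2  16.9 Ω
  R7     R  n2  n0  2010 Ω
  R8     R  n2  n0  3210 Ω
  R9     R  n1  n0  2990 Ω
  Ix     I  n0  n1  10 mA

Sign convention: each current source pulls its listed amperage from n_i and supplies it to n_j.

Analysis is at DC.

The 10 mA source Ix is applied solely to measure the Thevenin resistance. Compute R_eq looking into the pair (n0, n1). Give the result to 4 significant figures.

Apply KCL at each of the 2 non-ground nodes and solve the resulting linear system.
Node n1: branches {R1, R2, R3, R5, R9, Ix} → V_1 = 0.2268
Node n2: branches {R1, R2, R3, R4, R5, R6, R7, R8} → V_2 = 0.1128

R_eq = 22.68 Ω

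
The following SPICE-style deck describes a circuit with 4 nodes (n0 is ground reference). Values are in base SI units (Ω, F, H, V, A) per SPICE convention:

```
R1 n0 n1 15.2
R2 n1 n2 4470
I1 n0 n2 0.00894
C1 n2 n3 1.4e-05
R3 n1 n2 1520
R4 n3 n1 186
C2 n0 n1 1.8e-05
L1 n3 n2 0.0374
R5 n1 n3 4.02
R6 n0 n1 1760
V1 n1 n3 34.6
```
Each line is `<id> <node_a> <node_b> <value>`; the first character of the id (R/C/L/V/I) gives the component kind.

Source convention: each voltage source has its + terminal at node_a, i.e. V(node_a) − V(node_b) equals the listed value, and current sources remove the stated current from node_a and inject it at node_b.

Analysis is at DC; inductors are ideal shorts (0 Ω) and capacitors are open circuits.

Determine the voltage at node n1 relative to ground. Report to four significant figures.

Apply KCL at each of the 3 non-ground nodes and solve the resulting linear system.
Node n1: branches {R1, R2, R3, R4, C2, R5, R6, V1} → V_1 = 0.1347
Node n2: branches {R2, I1, C1, R3, L1} → V_2 = -34.47
Node n3: branches {C1, R4, L1, R5, V1} → V_3 = -34.47
Source currents: i(L1)=-0.03944, i(V1)=-8.832

0.1347 V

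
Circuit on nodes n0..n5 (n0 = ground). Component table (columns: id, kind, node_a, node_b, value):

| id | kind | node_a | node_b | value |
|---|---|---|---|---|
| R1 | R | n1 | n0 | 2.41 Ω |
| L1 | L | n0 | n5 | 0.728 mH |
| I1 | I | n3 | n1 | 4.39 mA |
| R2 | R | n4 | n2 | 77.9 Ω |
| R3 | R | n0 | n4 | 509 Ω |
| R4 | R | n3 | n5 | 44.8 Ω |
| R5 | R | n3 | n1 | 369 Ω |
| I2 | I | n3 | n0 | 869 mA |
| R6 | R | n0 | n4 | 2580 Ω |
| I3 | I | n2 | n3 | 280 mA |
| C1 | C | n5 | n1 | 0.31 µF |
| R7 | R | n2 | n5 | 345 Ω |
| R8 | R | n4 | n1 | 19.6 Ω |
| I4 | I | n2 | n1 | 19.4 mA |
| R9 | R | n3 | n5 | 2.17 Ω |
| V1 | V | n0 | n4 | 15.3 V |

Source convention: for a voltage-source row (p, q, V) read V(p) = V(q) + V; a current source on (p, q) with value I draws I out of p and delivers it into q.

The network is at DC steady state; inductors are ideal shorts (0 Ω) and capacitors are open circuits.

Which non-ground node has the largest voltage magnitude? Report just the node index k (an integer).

MNA unknowns: 5 node voltages V₁..V_5 plus 2 source currents (L1, V1)
R1: Y=0.4149 on G[1,0]
L1: row V0−V5=0, i_L1 at 0,5
I1: z[3]−=0.00439, z[1]+=0.00439
R2: Y=0.01284 on G[4,2]
R3: Y=0.001965 on G[0,4]
R4: Y=0.02232 on G[3,5]
R5: Y=0.002710 on G[3,1]
I2: z[3]−=0.869, z[0]+=0.869
R6: Y=0.0003876 on G[0,4]
I3: z[2]−=0.28, z[3]+=0.28
C1: Y=0.000 on G[5,1]
R7: Y=0.002899 on G[2,5]
R8: Y=0.05102 on G[4,1]
I4: z[2]−=0.0194, z[1]+=0.0194
R9: Y=0.4608 on G[3,5]
V1: row V0−V4=15.3, i_V1 at 0,4
solve → V1=-1.622, V2=-31.51, V3=-1.230, V4=-15.30, V5=0.000
aux → i_L1=0.6858, i_V1=-0.5258

2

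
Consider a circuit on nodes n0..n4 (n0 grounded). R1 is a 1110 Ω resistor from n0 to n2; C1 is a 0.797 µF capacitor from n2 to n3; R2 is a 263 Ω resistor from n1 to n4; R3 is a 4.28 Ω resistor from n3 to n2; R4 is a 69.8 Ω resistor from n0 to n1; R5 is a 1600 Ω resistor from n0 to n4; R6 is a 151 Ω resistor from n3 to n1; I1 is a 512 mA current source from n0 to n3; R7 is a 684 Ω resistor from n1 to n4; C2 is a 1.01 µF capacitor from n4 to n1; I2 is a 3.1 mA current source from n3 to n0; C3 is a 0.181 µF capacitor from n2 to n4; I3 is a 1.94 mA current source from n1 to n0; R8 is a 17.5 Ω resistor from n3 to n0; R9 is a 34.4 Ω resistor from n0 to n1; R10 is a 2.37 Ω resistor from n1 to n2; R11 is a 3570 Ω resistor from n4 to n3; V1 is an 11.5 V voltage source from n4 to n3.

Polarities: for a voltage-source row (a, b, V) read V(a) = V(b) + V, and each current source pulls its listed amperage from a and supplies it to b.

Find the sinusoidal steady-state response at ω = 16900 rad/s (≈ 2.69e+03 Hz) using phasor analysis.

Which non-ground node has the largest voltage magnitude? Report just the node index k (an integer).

Element admittances at ω=16900 rad/s:
  Y(R1) = 0.0009009+0.000j S between n0,n2
  Y(C1) = 0.000+0.01347j S between n2,n3
  Y(R2) = 0.003802+0.000j S between n1,n4
  Y(R3) = 0.2336+0.000j S between n3,n2
  Y(R4) = 0.01433+0.000j S between n0,n1
  Y(R5) = 0.0006250+0.000j S between n0,n4
  Y(R6) = 0.006623+0.000j S between n3,n1
  I1: injects 0.512 A into n3 (from n0)
  Y(R7) = 0.001462+0.000j S between n1,n4
  Y(C2) = 0.000+0.01707j S between n4,n1
  I2: injects 0.0031 A into n0 (from n3)
  Y(C3) = 0.000+0.003059j S between n2,n4
  I3: injects 0.00194 A into n0 (from n1)
  Y(R8) = 0.05714+0.000j S between n3,n0
  Y(R9) = 0.02907+0.000j S between n0,n1
  Y(R10) = 0.4219+0.000j S between n1,n2
  Y(R11) = 0.0002801+0.000j S between n4,n3
  V1: constraint V(n4)−V(n3) = 11.5
Assemble and solve the 5×5 MNA system:
  V(n1)=4.513+0.7139j  V(n2)=4.769+0.3303j  V(n3)=5.187-0.5415j  V(n4)=16.69-0.5415j
  i(V1)=-0.1018-0.2373j

4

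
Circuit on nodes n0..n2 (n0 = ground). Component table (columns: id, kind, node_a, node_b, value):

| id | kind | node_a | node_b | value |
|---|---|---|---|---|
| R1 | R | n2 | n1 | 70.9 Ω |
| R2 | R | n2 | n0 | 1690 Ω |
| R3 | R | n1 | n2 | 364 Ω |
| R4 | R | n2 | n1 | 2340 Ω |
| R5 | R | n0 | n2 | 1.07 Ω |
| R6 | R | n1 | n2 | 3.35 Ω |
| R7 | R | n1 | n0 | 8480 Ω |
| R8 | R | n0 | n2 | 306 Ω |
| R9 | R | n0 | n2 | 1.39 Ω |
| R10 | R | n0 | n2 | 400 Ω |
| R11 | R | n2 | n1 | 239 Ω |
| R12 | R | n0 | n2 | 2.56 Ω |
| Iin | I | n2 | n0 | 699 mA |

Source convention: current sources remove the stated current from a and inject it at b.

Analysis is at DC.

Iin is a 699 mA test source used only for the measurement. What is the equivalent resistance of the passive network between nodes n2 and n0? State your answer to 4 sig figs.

Apply KCL at each of the 2 non-ground nodes and solve the resulting linear system.
Node n1: branches {R1, R3, R4, R6, R7, R11} → V_1 = -0.3407
Node n2: branches {R1, R2, R3, R4, R5, R6, R8, R9, R10, R11, R12, Iin} → V_2 = -0.3408

R_eq = 0.4875 Ω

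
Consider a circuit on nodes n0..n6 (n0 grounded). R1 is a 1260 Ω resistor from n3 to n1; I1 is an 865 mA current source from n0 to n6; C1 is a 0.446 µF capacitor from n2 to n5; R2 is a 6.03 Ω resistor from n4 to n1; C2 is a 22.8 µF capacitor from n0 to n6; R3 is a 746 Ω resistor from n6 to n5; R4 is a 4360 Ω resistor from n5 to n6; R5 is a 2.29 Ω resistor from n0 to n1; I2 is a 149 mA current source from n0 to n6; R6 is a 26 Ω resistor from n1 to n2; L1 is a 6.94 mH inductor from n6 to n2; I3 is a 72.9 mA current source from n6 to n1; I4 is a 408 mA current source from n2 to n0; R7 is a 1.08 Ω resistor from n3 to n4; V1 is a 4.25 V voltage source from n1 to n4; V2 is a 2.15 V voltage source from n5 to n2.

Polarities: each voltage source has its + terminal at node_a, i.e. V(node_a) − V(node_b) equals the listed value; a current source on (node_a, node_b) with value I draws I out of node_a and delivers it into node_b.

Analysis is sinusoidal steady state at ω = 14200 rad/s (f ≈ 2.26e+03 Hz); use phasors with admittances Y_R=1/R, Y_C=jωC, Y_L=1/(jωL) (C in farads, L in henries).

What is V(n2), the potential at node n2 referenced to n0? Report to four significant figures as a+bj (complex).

-10.87-3.205j V

MNA unknowns: 6 node voltages V₁..V_6 plus 2 source currents (V1, V2)
R1: Y=0.0007937+0.000j on G[3,1]
I1: z[0]−=0.865, z[6]+=0.865
C1: Y=0.000+0.006333j on G[2,5]
R2: Y=0.1658+0.000j on G[4,1]
C2: Y=0.000+0.3238j on G[0,6]
R3: Y=0.001340+0.000j on G[6,5]
R4: Y=0.0002294+0.000j on G[5,6]
R5: Y=0.4367+0.000j on G[0,1]
I2: z[0]−=0.149, z[6]+=0.149
R6: Y=0.03846+0.000j on G[1,2]
L1: Y=0.000-0.01015j on G[6,2]
I3: z[6]−=0.0729, z[1]+=0.0729
I4: z[2]−=0.408, z[0]+=0.408
R7: Y=0.9259+0.000j on G[3,4]
V1: row V1−V4=4.25, i_V1 at 1,4
V2: row V5−V2=2.15, i_V2 at 5,2
solve → V1=-0.7265-0.2595j, V2=-10.87-3.205j, V3=-4.973-0.2595j, V4=-4.977-0.2595j, V5=-8.721-3.205j, V6=0.3500-2.852j
aux → i_V1=-0.7082+0.000j, i_V2=0.01424-0.01306j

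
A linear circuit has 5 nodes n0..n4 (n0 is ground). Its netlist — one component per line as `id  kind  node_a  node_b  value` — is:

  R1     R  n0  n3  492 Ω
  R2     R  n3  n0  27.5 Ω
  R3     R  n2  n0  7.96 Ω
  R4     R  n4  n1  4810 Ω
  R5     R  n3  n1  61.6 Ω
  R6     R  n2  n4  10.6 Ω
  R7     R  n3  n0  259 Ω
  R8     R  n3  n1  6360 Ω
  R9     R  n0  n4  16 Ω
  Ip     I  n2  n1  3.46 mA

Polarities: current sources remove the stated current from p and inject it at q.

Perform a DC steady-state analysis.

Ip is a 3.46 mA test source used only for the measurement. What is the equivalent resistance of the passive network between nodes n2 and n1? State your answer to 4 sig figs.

Apply KCL at each of the 4 non-ground nodes and solve the resulting linear system.
Node n1: branches {R4, R5, R8, Ip} → V_1 = 0.2877
Node n2: branches {R3, R6, Ip} → V_2 = -0.02097
Node n3: branches {R1, R2, R5, R7, R8} → V_3 = 0.08040
Node n4: branches {R4, R6, R9} → V_4 = -0.01221

R_eq = 89.21 Ω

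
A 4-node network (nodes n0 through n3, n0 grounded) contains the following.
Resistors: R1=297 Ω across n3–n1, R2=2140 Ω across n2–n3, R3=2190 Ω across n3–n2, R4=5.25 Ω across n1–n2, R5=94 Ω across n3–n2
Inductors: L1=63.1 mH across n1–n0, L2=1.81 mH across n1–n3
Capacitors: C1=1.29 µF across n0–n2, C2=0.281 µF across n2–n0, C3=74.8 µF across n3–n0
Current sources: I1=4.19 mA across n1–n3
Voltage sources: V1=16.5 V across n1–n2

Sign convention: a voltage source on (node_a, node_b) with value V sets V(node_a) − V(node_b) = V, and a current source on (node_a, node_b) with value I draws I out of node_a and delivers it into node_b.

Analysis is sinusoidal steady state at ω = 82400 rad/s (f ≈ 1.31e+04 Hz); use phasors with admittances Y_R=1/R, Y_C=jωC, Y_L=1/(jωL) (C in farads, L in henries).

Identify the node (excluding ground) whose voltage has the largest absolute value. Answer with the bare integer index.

1

Element admittances at ω=82400 rad/s:
  Y(R1) = 0.003367+0.000j S between n3,n1
  Y(L1) = 0.000-0.0001923j S between n1,n0
  Y(C1) = 0.000+0.1063j S between n0,n2
  I1: injects 0.00419 A into n3 (from n1)
  Y(L2) = 0.000-0.006705j S between n1,n3
  Y(R2) = 0.0004673+0.000j S between n2,n3
  Y(C2) = 0.000+0.02315j S between n2,n0
  Y(C3) = 0.000+6.164j S between n3,n0
  Y(R3) = 0.0004566+0.000j S between n3,n2
  Y(R4) = 0.1905+0.000j S between n1,n2
  Y(R5) = 0.01064+0.000j S between n3,n2
  V1: constraint V(n1)−V(n2) = 16.5
Assemble and solve the 4×4 MNA system:
  V(n1)=17.36+0.5945j  V(n2)=0.8556+0.5945j  V(n3)=-0.01743-0.01247j
  i(V1)=-3.210+0.1178j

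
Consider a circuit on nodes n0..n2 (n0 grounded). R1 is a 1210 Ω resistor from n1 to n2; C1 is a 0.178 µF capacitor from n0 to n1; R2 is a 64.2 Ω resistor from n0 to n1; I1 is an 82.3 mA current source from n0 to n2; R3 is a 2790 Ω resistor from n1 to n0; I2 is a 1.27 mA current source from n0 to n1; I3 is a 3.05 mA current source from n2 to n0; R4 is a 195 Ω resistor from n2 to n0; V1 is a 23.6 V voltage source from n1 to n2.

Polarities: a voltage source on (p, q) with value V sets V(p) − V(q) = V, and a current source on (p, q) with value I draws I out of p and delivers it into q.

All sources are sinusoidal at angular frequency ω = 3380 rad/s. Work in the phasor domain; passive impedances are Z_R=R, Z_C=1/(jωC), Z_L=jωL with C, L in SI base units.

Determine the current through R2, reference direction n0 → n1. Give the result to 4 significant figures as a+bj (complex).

MNA unknowns: 2 node voltages V₁..V_2 plus 1 source current (V1)
R1: Y=0.0008264+0.000j on G[1,2]
C1: Y=0.000+0.0006016j on G[0,1]
R2: Y=0.01558+0.000j on G[0,1]
I1: z[0]−=0.0823, z[2]+=0.0823
R3: Y=0.0003584+0.000j on G[1,0]
I2: z[0]−=0.00127, z[1]+=0.00127
I3: z[2]−=0.00305, z[0]+=0.00305
R4: Y=0.005128+0.000j on G[2,0]
V1: row V1−V2=23.6, i_V1 at 1,2
solve → V1=9.561-0.2731j, V2=-14.04-0.2731j
aux → i_V1=-0.1707-0.001400j

-0.1489+0.004254j A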